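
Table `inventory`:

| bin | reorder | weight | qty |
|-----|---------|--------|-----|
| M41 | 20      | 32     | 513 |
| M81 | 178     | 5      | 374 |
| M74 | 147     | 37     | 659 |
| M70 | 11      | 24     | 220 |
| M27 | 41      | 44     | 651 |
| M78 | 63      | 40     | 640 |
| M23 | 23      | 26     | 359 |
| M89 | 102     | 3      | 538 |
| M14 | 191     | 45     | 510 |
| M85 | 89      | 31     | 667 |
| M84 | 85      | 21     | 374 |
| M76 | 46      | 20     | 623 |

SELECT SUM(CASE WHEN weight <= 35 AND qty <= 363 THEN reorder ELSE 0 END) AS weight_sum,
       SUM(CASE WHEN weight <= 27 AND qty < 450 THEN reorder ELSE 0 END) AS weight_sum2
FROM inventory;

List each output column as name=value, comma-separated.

weight_sum=34, weight_sum2=297

[weight_sum: weight <= 35 AND qty <= 363]
bin=M41: ✗
bin=M81: ✗
bin=M74: ✗
bin=M70: ✓ → 11
bin=M27: ✗
bin=M78: ✗
bin=M23: ✓ → 23
bin=M89: ✗
bin=M14: ✗
bin=M85: ✗
bin=M84: ✗
bin=M76: ✗
weight_sum = 11 + 23 = 34
—
[weight_sum2: weight <= 27 AND qty < 450]
bin=M41: ✗
bin=M81: ✓ → 178
bin=M74: ✗
bin=M70: ✓ → 11
bin=M27: ✗
bin=M78: ✗
bin=M23: ✓ → 23
bin=M89: ✗
bin=M14: ✗
bin=M85: ✗
bin=M84: ✓ → 85
bin=M76: ✗
weight_sum2 = 178 + 11 + 23 + 85 = 297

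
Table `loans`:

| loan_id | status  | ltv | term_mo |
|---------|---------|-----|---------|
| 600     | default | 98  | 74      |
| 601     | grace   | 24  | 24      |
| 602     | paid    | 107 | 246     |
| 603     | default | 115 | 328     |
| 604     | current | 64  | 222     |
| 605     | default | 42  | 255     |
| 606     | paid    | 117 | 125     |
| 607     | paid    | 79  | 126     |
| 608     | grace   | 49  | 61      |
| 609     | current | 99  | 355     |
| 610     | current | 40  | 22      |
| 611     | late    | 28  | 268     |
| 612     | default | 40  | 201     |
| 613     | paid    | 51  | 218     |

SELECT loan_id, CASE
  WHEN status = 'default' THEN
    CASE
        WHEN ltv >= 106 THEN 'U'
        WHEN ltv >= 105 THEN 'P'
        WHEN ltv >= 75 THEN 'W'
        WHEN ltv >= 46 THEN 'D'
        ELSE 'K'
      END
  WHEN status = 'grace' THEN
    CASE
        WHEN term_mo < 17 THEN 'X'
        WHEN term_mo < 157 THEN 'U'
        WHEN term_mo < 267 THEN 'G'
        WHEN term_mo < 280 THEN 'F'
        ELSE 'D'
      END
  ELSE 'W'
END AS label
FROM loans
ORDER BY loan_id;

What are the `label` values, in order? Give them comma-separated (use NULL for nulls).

loan_id=600: status='default' → inner[ltv >= 75] → W
loan_id=601: status='grace' → inner[term_mo < 157] → U
loan_id=602: status='paid' → outer ELSE → W
loan_id=603: status='default' → inner[ltv >= 106] → U
loan_id=604: status='current' → outer ELSE → W
loan_id=605: status='default' → inner[ELSE] → K
loan_id=606: status='paid' → outer ELSE → W
loan_id=607: status='paid' → outer ELSE → W
loan_id=608: status='grace' → inner[term_mo < 157] → U
loan_id=609: status='current' → outer ELSE → W
loan_id=610: status='current' → outer ELSE → W
loan_id=611: status='late' → outer ELSE → W
loan_id=612: status='default' → inner[ELSE] → K
loan_id=613: status='paid' → outer ELSE → W

W, U, W, U, W, K, W, W, U, W, W, W, K, W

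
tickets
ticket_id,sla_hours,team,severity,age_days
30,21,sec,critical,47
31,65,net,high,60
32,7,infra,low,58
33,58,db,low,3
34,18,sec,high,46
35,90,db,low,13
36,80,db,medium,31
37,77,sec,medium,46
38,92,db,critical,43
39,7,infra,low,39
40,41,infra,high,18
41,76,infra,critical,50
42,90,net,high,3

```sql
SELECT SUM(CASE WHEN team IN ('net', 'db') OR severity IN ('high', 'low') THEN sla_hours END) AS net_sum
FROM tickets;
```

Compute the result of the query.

548

ticket_id=30: ✗
ticket_id=31: ✓ → 65
ticket_id=32: ✓ → 7
ticket_id=33: ✓ → 58
ticket_id=34: ✓ → 18
ticket_id=35: ✓ → 90
ticket_id=36: ✓ → 80
ticket_id=37: ✗
ticket_id=38: ✓ → 92
ticket_id=39: ✓ → 7
ticket_id=40: ✓ → 41
ticket_id=41: ✗
ticket_id=42: ✓ → 90
net_sum = 65 + 7 + 58 + 18 + 90 + 80 + 92 + 7 + 41 + 90 = 548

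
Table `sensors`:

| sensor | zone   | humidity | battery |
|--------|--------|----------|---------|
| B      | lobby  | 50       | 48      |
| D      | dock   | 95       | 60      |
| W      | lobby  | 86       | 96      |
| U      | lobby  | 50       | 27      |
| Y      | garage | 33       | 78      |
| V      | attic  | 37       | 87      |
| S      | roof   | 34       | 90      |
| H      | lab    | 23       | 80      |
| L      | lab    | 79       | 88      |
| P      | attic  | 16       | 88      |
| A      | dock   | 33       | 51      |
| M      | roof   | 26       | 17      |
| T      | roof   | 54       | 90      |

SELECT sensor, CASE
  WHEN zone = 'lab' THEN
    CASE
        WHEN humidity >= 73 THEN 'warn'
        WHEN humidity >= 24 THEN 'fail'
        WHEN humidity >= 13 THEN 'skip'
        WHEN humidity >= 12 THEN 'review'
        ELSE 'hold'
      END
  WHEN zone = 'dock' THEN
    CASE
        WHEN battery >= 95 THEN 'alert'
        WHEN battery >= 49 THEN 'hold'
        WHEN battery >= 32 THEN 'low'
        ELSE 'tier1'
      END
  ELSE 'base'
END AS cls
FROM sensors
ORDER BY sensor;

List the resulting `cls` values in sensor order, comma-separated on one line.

sensor=A: zone='dock' → inner[battery >= 49] → hold
sensor=B: zone='lobby' → outer ELSE → base
sensor=D: zone='dock' → inner[battery >= 49] → hold
sensor=H: zone='lab' → inner[humidity >= 13] → skip
sensor=L: zone='lab' → inner[humidity >= 73] → warn
sensor=M: zone='roof' → outer ELSE → base
sensor=P: zone='attic' → outer ELSE → base
sensor=S: zone='roof' → outer ELSE → base
sensor=T: zone='roof' → outer ELSE → base
sensor=U: zone='lobby' → outer ELSE → base
sensor=V: zone='attic' → outer ELSE → base
sensor=W: zone='lobby' → outer ELSE → base
sensor=Y: zone='garage' → outer ELSE → base

hold, base, hold, skip, warn, base, base, base, base, base, base, base, base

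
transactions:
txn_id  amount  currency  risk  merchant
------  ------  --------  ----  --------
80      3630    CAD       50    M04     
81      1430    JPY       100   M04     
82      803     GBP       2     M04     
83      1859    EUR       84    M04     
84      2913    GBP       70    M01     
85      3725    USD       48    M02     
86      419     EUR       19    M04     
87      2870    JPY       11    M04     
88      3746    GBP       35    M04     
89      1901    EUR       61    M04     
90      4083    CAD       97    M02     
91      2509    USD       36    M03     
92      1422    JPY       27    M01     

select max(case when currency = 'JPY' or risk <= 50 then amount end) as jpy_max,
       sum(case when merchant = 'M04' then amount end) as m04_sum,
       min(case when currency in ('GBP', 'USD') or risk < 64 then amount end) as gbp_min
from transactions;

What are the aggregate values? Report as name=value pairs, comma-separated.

[jpy_max: currency = 'JPY' or risk <= 50]
txn_id=80: ✓ → 3630
txn_id=81: ✓ → 1430
txn_id=82: ✓ → 803
txn_id=83: ✗
txn_id=84: ✗
txn_id=85: ✓ → 3725
txn_id=86: ✓ → 419
txn_id=87: ✓ → 2870
txn_id=88: ✓ → 3746
txn_id=89: ✗
txn_id=90: ✗
txn_id=91: ✓ → 2509
txn_id=92: ✓ → 1422
jpy_max = MAX(3630, 1430, 803, 3725, 419, 2870, 3746, 2509, 1422) = 3746
—
[m04_sum: merchant = 'M04']
txn_id=80: ✓ → 3630
txn_id=81: ✓ → 1430
txn_id=82: ✓ → 803
txn_id=83: ✓ → 1859
txn_id=84: ✗
txn_id=85: ✗
txn_id=86: ✓ → 419
txn_id=87: ✓ → 2870
txn_id=88: ✓ → 3746
txn_id=89: ✓ → 1901
txn_id=90: ✗
txn_id=91: ✗
txn_id=92: ✗
m04_sum = 3630 + 1430 + 803 + 1859 + 419 + 2870 + 3746 + 1901 = 16658
—
[gbp_min: currency in ('GBP', 'USD') or risk < 64]
txn_id=80: ✓ → 3630
txn_id=81: ✗
txn_id=82: ✓ → 803
txn_id=83: ✗
txn_id=84: ✓ → 2913
txn_id=85: ✓ → 3725
txn_id=86: ✓ → 419
txn_id=87: ✓ → 2870
txn_id=88: ✓ → 3746
txn_id=89: ✓ → 1901
txn_id=90: ✗
txn_id=91: ✓ → 2509
txn_id=92: ✓ → 1422
gbp_min = MIN(3630, 803, 2913, 3725, 419, 2870, 3746, 1901, 2509, 1422) = 419

jpy_max=3746, m04_sum=16658, gbp_min=419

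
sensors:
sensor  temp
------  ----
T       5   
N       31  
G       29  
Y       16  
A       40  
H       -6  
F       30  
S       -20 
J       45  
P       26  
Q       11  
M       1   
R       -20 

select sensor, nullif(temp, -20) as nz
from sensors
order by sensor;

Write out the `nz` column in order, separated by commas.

sensor=A: temp=40 vs -20: differ → 40
sensor=F: temp=30 vs -20: differ → 30
sensor=G: temp=29 vs -20: differ → 29
sensor=H: temp=-6 vs -20: differ → -6
sensor=J: temp=45 vs -20: differ → 45
sensor=M: temp=1 vs -20: differ → 1
sensor=N: temp=31 vs -20: differ → 31
sensor=P: temp=26 vs -20: differ → 26
sensor=Q: temp=11 vs -20: differ → 11
sensor=R: temp=-20 vs -20: equal → NULL
sensor=S: temp=-20 vs -20: equal → NULL
sensor=T: temp=5 vs -20: differ → 5
sensor=Y: temp=16 vs -20: differ → 16

40, 30, 29, -6, 45, 1, 31, 26, 11, NULL, NULL, 5, 16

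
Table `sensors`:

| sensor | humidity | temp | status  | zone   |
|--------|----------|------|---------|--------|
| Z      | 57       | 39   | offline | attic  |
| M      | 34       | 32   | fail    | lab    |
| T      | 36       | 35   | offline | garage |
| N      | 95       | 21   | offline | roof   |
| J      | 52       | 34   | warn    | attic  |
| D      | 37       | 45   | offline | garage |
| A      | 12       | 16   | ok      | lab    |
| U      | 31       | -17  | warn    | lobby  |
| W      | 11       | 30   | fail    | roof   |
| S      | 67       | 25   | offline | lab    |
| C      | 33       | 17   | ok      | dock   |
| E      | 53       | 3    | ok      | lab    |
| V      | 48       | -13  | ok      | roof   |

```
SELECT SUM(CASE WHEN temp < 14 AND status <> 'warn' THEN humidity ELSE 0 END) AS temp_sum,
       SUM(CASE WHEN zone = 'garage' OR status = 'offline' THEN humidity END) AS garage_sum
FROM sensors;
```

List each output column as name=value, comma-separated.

temp_sum=101, garage_sum=292

[temp_sum: temp < 14 AND status <> 'warn']
sensor=Z: ✗
sensor=M: ✗
sensor=T: ✗
sensor=N: ✗
sensor=J: ✗
sensor=D: ✗
sensor=A: ✗
sensor=U: ✗
sensor=W: ✗
sensor=S: ✗
sensor=C: ✗
sensor=E: ✓ → 53
sensor=V: ✓ → 48
temp_sum = 53 + 48 = 101
—
[garage_sum: zone = 'garage' OR status = 'offline']
sensor=Z: ✓ → 57
sensor=M: ✗
sensor=T: ✓ → 36
sensor=N: ✓ → 95
sensor=J: ✗
sensor=D: ✓ → 37
sensor=A: ✗
sensor=U: ✗
sensor=W: ✗
sensor=S: ✓ → 67
sensor=C: ✗
sensor=E: ✗
sensor=V: ✗
garage_sum = 57 + 36 + 95 + 37 + 67 = 292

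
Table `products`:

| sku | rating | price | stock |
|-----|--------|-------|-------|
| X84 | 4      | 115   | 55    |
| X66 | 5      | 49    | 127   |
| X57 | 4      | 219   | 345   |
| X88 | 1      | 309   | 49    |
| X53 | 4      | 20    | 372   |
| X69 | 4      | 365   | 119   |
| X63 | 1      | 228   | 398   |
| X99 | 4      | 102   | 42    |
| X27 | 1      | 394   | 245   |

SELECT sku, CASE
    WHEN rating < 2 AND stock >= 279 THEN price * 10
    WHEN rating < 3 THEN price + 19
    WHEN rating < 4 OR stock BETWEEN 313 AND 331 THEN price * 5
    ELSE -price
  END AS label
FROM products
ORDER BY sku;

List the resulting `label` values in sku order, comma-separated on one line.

413, -20, -219, 2280, -49, -365, -115, 328, -102

sku=X27: rating < 3 → 413
sku=X53: ELSE → -20
sku=X57: ELSE → -219
sku=X63: rating < 2 AND stock >= 279 → 2280
sku=X66: ELSE → -49
sku=X69: ELSE → -365
sku=X84: ELSE → -115
sku=X88: rating < 3 → 328
sku=X99: ELSE → -102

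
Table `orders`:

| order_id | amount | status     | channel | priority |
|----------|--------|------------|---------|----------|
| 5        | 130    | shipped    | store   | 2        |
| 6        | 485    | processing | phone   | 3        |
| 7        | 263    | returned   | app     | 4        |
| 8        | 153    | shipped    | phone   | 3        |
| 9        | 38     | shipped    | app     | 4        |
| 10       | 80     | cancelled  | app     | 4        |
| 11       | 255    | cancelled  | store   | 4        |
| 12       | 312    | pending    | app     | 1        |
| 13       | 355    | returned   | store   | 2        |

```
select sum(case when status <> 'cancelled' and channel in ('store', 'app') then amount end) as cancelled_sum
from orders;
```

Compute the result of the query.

1098

order_id=5: ✓ → 130
order_id=6: ✗
order_id=7: ✓ → 263
order_id=8: ✗
order_id=9: ✓ → 38
order_id=10: ✗
order_id=11: ✗
order_id=12: ✓ → 312
order_id=13: ✓ → 355
cancelled_sum = 130 + 263 + 38 + 312 + 355 = 1098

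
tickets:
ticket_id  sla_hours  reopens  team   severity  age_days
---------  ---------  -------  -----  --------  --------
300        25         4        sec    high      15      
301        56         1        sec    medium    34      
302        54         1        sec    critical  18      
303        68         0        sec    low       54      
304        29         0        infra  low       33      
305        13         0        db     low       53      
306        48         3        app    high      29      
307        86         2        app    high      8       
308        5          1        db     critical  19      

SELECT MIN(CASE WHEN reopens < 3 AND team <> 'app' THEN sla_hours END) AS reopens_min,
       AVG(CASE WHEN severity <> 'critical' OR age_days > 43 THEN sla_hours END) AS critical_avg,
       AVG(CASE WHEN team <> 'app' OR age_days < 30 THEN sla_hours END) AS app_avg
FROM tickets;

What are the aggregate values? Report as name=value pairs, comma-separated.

reopens_min=5, critical_avg=46.4285714286, app_avg=42.6666666667

[reopens_min: reopens < 3 AND team <> 'app']
ticket_id=300: ✗
ticket_id=301: ✓ → 56
ticket_id=302: ✓ → 54
ticket_id=303: ✓ → 68
ticket_id=304: ✓ → 29
ticket_id=305: ✓ → 13
ticket_id=306: ✗
ticket_id=307: ✗
ticket_id=308: ✓ → 5
reopens_min = MIN(56, 54, 68, 29, 13, 5) = 5
—
[critical_avg: severity <> 'critical' OR age_days > 43]
ticket_id=300: ✓ → 25
ticket_id=301: ✓ → 56
ticket_id=302: ✗
ticket_id=303: ✓ → 68
ticket_id=304: ✓ → 29
ticket_id=305: ✓ → 13
ticket_id=306: ✓ → 48
ticket_id=307: ✓ → 86
ticket_id=308: ✗
critical_avg = (25 + 56 + 68 + 29 + 13 + 48 + 86) / 7 = 46.4285714286
—
[app_avg: team <> 'app' OR age_days < 30]
ticket_id=300: ✓ → 25
ticket_id=301: ✓ → 56
ticket_id=302: ✓ → 54
ticket_id=303: ✓ → 68
ticket_id=304: ✓ → 29
ticket_id=305: ✓ → 13
ticket_id=306: ✓ → 48
ticket_id=307: ✓ → 86
ticket_id=308: ✓ → 5
app_avg = (25 + 56 + 54 + 68 + 29 + 13 + 48 + 86 + 5) / 9 = 42.6666666667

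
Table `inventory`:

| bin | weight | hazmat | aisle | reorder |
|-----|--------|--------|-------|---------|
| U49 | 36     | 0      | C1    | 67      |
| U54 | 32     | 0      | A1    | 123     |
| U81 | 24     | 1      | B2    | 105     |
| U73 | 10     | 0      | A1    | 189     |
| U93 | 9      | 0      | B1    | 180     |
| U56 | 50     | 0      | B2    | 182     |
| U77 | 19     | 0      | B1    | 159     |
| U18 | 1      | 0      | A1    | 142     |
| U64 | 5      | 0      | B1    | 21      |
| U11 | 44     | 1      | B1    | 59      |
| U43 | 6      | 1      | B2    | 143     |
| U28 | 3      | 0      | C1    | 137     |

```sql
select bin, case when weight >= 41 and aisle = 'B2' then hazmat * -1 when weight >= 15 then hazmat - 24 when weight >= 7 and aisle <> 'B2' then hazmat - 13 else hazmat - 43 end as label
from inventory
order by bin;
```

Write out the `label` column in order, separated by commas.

-23, -43, -43, -42, -24, -24, 0, -43, -13, -24, -23, -13

bin=U11: weight >= 15 → -23
bin=U18: ELSE → -43
bin=U28: ELSE → -43
bin=U43: ELSE → -42
bin=U49: weight >= 15 → -24
bin=U54: weight >= 15 → -24
bin=U56: weight >= 41 and aisle = 'B2' → 0
bin=U64: ELSE → -43
bin=U73: weight >= 7 and aisle <> 'B2' → -13
bin=U77: weight >= 15 → -24
bin=U81: weight >= 15 → -23
bin=U93: weight >= 7 and aisle <> 'B2' → -13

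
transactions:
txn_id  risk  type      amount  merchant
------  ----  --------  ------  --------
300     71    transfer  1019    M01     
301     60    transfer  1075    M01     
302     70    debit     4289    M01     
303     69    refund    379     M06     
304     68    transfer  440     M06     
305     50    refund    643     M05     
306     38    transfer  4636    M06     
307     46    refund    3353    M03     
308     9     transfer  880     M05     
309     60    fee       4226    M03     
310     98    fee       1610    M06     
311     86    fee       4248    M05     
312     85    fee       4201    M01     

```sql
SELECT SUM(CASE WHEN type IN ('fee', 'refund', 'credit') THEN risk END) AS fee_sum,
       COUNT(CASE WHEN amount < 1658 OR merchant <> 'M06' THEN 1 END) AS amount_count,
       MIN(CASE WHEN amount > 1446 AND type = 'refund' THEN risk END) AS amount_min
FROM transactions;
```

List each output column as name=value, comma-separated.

[fee_sum: type IN ('fee', 'refund', 'credit')]
txn_id=300: ✗
txn_id=301: ✗
txn_id=302: ✗
txn_id=303: ✓ → 69
txn_id=304: ✗
txn_id=305: ✓ → 50
txn_id=306: ✗
txn_id=307: ✓ → 46
txn_id=308: ✗
txn_id=309: ✓ → 60
txn_id=310: ✓ → 98
txn_id=311: ✓ → 86
txn_id=312: ✓ → 85
fee_sum = 69 + 50 + 46 + 60 + 98 + 86 + 85 = 494
—
[amount_count: amount < 1658 OR merchant <> 'M06']
txn_id=300: ✓ → 1
txn_id=301: ✓ → 1
txn_id=302: ✓ → 1
txn_id=303: ✓ → 1
txn_id=304: ✓ → 1
txn_id=305: ✓ → 1
txn_id=306: ✗
txn_id=307: ✓ → 1
txn_id=308: ✓ → 1
txn_id=309: ✓ → 1
txn_id=310: ✓ → 1
txn_id=311: ✓ → 1
txn_id=312: ✓ → 1
amount_count = COUNT(1, 1, 1, 1, 1, 1, 1, 1, 1, 1, 1, 1) = 12
—
[amount_min: amount > 1446 AND type = 'refund']
txn_id=300: ✗
txn_id=301: ✗
txn_id=302: ✗
txn_id=303: ✗
txn_id=304: ✗
txn_id=305: ✗
txn_id=306: ✗
txn_id=307: ✓ → 46
txn_id=308: ✗
txn_id=309: ✗
txn_id=310: ✗
txn_id=311: ✗
txn_id=312: ✗
amount_min = MIN(46) = 46

fee_sum=494, amount_count=12, amount_min=46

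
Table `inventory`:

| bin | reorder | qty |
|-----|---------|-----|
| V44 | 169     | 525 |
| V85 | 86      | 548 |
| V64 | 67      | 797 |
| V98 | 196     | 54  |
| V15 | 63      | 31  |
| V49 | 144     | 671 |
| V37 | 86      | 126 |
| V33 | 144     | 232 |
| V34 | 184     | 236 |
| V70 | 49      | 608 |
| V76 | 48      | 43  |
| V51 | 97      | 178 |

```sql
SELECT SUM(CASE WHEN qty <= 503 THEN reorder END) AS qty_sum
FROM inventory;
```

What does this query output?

bin=V44: ✗
bin=V85: ✗
bin=V64: ✗
bin=V98: ✓ → 196
bin=V15: ✓ → 63
bin=V49: ✗
bin=V37: ✓ → 86
bin=V33: ✓ → 144
bin=V34: ✓ → 184
bin=V70: ✗
bin=V76: ✓ → 48
bin=V51: ✓ → 97
qty_sum = 196 + 63 + 86 + 144 + 184 + 48 + 97 = 818

818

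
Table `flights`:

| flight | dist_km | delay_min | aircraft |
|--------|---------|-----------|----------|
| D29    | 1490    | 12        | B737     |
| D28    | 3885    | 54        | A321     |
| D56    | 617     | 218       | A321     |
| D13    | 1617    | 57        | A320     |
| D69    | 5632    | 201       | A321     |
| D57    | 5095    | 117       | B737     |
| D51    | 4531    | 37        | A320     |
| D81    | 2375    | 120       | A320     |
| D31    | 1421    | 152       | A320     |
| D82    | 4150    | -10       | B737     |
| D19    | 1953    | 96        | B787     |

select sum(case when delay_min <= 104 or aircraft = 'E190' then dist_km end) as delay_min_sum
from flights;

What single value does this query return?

17626

flight=D29: ✓ → 1490
flight=D28: ✓ → 3885
flight=D56: ✗
flight=D13: ✓ → 1617
flight=D69: ✗
flight=D57: ✗
flight=D51: ✓ → 4531
flight=D81: ✗
flight=D31: ✗
flight=D82: ✓ → 4150
flight=D19: ✓ → 1953
delay_min_sum = 1490 + 3885 + 1617 + 4531 + 4150 + 1953 = 17626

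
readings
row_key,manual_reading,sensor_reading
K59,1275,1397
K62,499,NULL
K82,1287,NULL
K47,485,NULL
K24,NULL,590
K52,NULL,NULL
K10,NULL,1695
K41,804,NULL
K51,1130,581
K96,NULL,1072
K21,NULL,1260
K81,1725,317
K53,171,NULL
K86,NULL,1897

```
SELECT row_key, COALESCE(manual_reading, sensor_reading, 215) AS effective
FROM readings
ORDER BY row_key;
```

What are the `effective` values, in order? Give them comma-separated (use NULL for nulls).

row_key=K10: manual_reading=NULL, sensor_reading=1695 → 1695
row_key=K21: manual_reading=NULL, sensor_reading=1260 → 1260
row_key=K24: manual_reading=NULL, sensor_reading=590 → 590
row_key=K41: manual_reading=804 → 804
row_key=K47: manual_reading=485 → 485
row_key=K51: manual_reading=1130 → 1130
row_key=K52: manual_reading=NULL, sensor_reading=NULL, → literal 215 → 215
row_key=K53: manual_reading=171 → 171
row_key=K59: manual_reading=1275 → 1275
row_key=K62: manual_reading=499 → 499
row_key=K81: manual_reading=1725 → 1725
row_key=K82: manual_reading=1287 → 1287
row_key=K86: manual_reading=NULL, sensor_reading=1897 → 1897
row_key=K96: manual_reading=NULL, sensor_reading=1072 → 1072

1695, 1260, 590, 804, 485, 1130, 215, 171, 1275, 499, 1725, 1287, 1897, 1072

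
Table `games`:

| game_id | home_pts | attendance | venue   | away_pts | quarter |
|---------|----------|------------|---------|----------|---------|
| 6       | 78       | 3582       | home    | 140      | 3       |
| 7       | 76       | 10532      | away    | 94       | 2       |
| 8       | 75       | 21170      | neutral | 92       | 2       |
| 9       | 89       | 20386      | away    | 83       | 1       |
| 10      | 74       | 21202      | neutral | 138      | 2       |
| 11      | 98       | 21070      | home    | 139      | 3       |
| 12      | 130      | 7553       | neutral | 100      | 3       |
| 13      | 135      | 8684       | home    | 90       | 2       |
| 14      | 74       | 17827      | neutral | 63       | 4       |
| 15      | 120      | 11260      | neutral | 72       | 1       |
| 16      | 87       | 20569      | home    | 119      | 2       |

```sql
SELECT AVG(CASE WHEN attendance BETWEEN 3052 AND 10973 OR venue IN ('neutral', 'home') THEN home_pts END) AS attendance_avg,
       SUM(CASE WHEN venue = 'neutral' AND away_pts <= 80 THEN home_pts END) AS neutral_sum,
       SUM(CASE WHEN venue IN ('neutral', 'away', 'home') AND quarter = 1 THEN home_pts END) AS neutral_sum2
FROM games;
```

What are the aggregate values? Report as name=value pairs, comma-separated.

[attendance_avg: attendance BETWEEN 3052 AND 10973 OR venue IN ('neutral', 'home')]
game_id=6: ✓ → 78
game_id=7: ✓ → 76
game_id=8: ✓ → 75
game_id=9: ✗
game_id=10: ✓ → 74
game_id=11: ✓ → 98
game_id=12: ✓ → 130
game_id=13: ✓ → 135
game_id=14: ✓ → 74
game_id=15: ✓ → 120
game_id=16: ✓ → 87
attendance_avg = (78 + 76 + 75 + 74 + 98 + 130 + 135 + 74 + 120 + 87) / 10 = 94.7
—
[neutral_sum: venue = 'neutral' AND away_pts <= 80]
game_id=6: ✗
game_id=7: ✗
game_id=8: ✗
game_id=9: ✗
game_id=10: ✗
game_id=11: ✗
game_id=12: ✗
game_id=13: ✗
game_id=14: ✓ → 74
game_id=15: ✓ → 120
game_id=16: ✗
neutral_sum = 74 + 120 = 194
—
[neutral_sum2: venue IN ('neutral', 'away', 'home') AND quarter = 1]
game_id=6: ✗
game_id=7: ✗
game_id=8: ✗
game_id=9: ✓ → 89
game_id=10: ✗
game_id=11: ✗
game_id=12: ✗
game_id=13: ✗
game_id=14: ✗
game_id=15: ✓ → 120
game_id=16: ✗
neutral_sum2 = 89 + 120 = 209

attendance_avg=94.7, neutral_sum=194, neutral_sum2=209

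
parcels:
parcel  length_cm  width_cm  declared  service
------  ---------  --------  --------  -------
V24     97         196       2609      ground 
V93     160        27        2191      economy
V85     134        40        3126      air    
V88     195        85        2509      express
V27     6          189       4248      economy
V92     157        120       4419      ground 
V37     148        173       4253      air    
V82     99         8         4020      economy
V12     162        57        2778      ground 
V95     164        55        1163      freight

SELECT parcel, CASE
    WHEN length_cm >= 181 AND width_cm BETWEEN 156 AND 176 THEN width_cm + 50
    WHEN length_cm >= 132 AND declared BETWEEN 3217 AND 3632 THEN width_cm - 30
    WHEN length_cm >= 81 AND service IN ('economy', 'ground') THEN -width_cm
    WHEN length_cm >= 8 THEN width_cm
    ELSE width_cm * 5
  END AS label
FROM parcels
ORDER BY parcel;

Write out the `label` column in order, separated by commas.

parcel=V12: length_cm >= 81 AND service IN ('economy', 'ground') → -57
parcel=V24: length_cm >= 81 AND service IN ('economy', 'ground') → -196
parcel=V27: ELSE → 945
parcel=V37: length_cm >= 8 → 173
parcel=V82: length_cm >= 81 AND service IN ('economy', 'ground') → -8
parcel=V85: length_cm >= 8 → 40
parcel=V88: length_cm >= 8 → 85
parcel=V92: length_cm >= 81 AND service IN ('economy', 'ground') → -120
parcel=V93: length_cm >= 81 AND service IN ('economy', 'ground') → -27
parcel=V95: length_cm >= 8 → 55

-57, -196, 945, 173, -8, 40, 85, -120, -27, 55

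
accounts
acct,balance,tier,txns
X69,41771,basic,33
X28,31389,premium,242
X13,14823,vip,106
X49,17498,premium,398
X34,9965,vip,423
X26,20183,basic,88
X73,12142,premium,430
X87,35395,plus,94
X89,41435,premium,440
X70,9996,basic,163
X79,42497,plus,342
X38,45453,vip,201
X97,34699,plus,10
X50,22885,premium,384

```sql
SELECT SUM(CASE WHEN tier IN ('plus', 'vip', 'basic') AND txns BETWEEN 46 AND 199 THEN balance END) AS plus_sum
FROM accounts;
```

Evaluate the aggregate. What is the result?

acct=X69: ✗
acct=X28: ✗
acct=X13: ✓ → 14823
acct=X49: ✗
acct=X34: ✗
acct=X26: ✓ → 20183
acct=X73: ✗
acct=X87: ✓ → 35395
acct=X89: ✗
acct=X70: ✓ → 9996
acct=X79: ✗
acct=X38: ✗
acct=X97: ✗
acct=X50: ✗
plus_sum = 14823 + 20183 + 35395 + 9996 = 80397

80397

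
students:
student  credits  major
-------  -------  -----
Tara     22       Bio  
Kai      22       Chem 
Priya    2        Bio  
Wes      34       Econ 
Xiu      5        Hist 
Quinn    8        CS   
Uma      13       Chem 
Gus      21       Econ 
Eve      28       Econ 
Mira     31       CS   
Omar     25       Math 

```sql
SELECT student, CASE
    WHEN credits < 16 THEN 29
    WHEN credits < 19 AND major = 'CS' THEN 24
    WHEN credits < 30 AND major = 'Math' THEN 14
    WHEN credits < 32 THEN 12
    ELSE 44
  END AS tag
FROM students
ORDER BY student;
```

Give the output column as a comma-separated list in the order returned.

12, 12, 12, 12, 14, 29, 29, 12, 29, 44, 29

student=Eve: credits < 32 → 12
student=Gus: credits < 32 → 12
student=Kai: credits < 32 → 12
student=Mira: credits < 32 → 12
student=Omar: credits < 30 AND major = 'Math' → 14
student=Priya: credits < 16 → 29
student=Quinn: credits < 16 → 29
student=Tara: credits < 32 → 12
student=Uma: credits < 16 → 29
student=Wes: ELSE → 44
student=Xiu: credits < 16 → 29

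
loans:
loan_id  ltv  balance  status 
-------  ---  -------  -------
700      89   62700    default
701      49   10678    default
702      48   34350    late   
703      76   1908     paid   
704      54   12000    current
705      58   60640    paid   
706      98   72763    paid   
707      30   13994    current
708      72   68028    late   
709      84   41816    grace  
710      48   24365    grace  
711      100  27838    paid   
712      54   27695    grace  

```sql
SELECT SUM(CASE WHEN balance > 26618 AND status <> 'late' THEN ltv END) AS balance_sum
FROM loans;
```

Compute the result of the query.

loan_id=700: ✓ → 89
loan_id=701: ✗
loan_id=702: ✗
loan_id=703: ✗
loan_id=704: ✗
loan_id=705: ✓ → 58
loan_id=706: ✓ → 98
loan_id=707: ✗
loan_id=708: ✗
loan_id=709: ✓ → 84
loan_id=710: ✗
loan_id=711: ✓ → 100
loan_id=712: ✓ → 54
balance_sum = 89 + 58 + 98 + 84 + 100 + 54 = 483

483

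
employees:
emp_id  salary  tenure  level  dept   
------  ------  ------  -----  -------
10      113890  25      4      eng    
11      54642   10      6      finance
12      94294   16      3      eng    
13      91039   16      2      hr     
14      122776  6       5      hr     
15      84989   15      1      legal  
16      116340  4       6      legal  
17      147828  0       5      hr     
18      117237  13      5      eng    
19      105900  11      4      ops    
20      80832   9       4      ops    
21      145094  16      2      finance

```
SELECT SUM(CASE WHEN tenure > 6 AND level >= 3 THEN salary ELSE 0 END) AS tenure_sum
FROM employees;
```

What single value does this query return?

566795

emp_id=10: ✓ → 113890
emp_id=11: ✓ → 54642
emp_id=12: ✓ → 94294
emp_id=13: ✗
emp_id=14: ✗
emp_id=15: ✗
emp_id=16: ✗
emp_id=17: ✗
emp_id=18: ✓ → 117237
emp_id=19: ✓ → 105900
emp_id=20: ✓ → 80832
emp_id=21: ✗
tenure_sum = 113890 + 54642 + 94294 + 117237 + 105900 + 80832 = 566795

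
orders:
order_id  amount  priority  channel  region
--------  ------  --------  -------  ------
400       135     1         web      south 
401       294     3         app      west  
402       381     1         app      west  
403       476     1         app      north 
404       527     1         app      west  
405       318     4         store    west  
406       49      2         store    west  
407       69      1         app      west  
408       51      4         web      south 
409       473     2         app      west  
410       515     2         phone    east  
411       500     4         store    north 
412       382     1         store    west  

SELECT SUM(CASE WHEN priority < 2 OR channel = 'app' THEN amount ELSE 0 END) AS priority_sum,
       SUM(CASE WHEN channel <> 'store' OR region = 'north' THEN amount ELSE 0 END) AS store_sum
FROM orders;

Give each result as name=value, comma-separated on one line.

priority_sum=2737, store_sum=3421

[priority_sum: priority < 2 OR channel = 'app']
order_id=400: ✓ → 135
order_id=401: ✓ → 294
order_id=402: ✓ → 381
order_id=403: ✓ → 476
order_id=404: ✓ → 527
order_id=405: ✗
order_id=406: ✗
order_id=407: ✓ → 69
order_id=408: ✗
order_id=409: ✓ → 473
order_id=410: ✗
order_id=411: ✗
order_id=412: ✓ → 382
priority_sum = 135 + 294 + 381 + 476 + 527 + 69 + 473 + 382 = 2737
—
[store_sum: channel <> 'store' OR region = 'north']
order_id=400: ✓ → 135
order_id=401: ✓ → 294
order_id=402: ✓ → 381
order_id=403: ✓ → 476
order_id=404: ✓ → 527
order_id=405: ✗
order_id=406: ✗
order_id=407: ✓ → 69
order_id=408: ✓ → 51
order_id=409: ✓ → 473
order_id=410: ✓ → 515
order_id=411: ✓ → 500
order_id=412: ✗
store_sum = 135 + 294 + 381 + 476 + 527 + 69 + 51 + 473 + 515 + 500 = 3421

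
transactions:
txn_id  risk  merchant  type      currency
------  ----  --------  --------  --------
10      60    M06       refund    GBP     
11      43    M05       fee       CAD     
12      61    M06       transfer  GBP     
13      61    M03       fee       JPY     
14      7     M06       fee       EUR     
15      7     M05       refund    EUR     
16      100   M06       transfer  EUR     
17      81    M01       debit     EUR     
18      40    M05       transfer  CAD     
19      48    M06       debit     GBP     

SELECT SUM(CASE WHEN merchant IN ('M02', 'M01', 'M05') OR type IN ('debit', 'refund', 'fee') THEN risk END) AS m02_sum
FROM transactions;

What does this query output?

347

txn_id=10: ✓ → 60
txn_id=11: ✓ → 43
txn_id=12: ✗
txn_id=13: ✓ → 61
txn_id=14: ✓ → 7
txn_id=15: ✓ → 7
txn_id=16: ✗
txn_id=17: ✓ → 81
txn_id=18: ✓ → 40
txn_id=19: ✓ → 48
m02_sum = 60 + 43 + 61 + 7 + 7 + 81 + 40 + 48 = 347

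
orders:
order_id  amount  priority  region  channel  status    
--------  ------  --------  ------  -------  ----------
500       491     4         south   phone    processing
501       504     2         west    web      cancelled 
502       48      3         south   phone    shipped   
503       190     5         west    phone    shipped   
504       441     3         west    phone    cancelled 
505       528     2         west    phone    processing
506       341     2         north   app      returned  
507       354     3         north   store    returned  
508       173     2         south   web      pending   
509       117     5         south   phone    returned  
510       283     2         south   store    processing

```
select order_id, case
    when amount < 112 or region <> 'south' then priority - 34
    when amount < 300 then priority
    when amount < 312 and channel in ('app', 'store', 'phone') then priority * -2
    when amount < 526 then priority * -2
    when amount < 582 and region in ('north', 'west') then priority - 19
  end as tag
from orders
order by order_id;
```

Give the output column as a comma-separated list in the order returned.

order_id=500: amount < 526 → -8
order_id=501: amount < 112 or region <> 'south' → -32
order_id=502: amount < 112 or region <> 'south' → -31
order_id=503: amount < 112 or region <> 'south' → -29
order_id=504: amount < 112 or region <> 'south' → -31
order_id=505: amount < 112 or region <> 'south' → -32
order_id=506: amount < 112 or region <> 'south' → -32
order_id=507: amount < 112 or region <> 'south' → -31
order_id=508: amount < 300 → 2
order_id=509: amount < 300 → 5
order_id=510: amount < 300 → 2

-8, -32, -31, -29, -31, -32, -32, -31, 2, 5, 2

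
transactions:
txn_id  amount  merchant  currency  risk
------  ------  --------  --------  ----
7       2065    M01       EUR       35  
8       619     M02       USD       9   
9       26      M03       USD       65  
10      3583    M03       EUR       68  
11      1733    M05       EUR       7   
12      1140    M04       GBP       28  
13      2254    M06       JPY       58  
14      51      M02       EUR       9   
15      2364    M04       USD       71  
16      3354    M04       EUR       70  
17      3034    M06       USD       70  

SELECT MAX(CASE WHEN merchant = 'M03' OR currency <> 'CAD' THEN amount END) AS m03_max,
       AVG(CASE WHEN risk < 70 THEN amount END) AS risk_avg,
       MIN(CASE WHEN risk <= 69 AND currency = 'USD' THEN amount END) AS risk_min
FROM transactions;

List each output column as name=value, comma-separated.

m03_max=3583, risk_avg=1433.875, risk_min=26

[m03_max: merchant = 'M03' OR currency <> 'CAD']
txn_id=7: ✓ → 2065
txn_id=8: ✓ → 619
txn_id=9: ✓ → 26
txn_id=10: ✓ → 3583
txn_id=11: ✓ → 1733
txn_id=12: ✓ → 1140
txn_id=13: ✓ → 2254
txn_id=14: ✓ → 51
txn_id=15: ✓ → 2364
txn_id=16: ✓ → 3354
txn_id=17: ✓ → 3034
m03_max = MAX(2065, 619, 26, 3583, 1733, 1140, 2254, 51, 2364, 3354, 3034) = 3583
—
[risk_avg: risk < 70]
txn_id=7: ✓ → 2065
txn_id=8: ✓ → 619
txn_id=9: ✓ → 26
txn_id=10: ✓ → 3583
txn_id=11: ✓ → 1733
txn_id=12: ✓ → 1140
txn_id=13: ✓ → 2254
txn_id=14: ✓ → 51
txn_id=15: ✗
txn_id=16: ✗
txn_id=17: ✗
risk_avg = (2065 + 619 + 26 + 3583 + 1733 + 1140 + 2254 + 51) / 8 = 1433.875
—
[risk_min: risk <= 69 AND currency = 'USD']
txn_id=7: ✗
txn_id=8: ✓ → 619
txn_id=9: ✓ → 26
txn_id=10: ✗
txn_id=11: ✗
txn_id=12: ✗
txn_id=13: ✗
txn_id=14: ✗
txn_id=15: ✗
txn_id=16: ✗
txn_id=17: ✗
risk_min = MIN(619, 26) = 26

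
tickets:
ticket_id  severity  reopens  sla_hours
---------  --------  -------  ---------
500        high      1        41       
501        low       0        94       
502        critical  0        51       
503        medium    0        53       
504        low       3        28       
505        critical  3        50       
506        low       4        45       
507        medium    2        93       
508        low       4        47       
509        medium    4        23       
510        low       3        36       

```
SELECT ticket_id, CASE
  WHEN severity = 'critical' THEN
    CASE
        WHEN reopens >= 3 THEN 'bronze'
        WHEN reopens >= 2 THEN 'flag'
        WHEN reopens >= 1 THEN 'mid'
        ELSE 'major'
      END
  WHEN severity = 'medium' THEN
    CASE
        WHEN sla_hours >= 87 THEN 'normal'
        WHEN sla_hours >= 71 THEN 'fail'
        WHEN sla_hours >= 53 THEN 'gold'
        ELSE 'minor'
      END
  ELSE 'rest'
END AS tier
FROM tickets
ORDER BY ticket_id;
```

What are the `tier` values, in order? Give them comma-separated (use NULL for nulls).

rest, rest, major, gold, rest, bronze, rest, normal, rest, minor, rest

ticket_id=500: severity='high' → outer ELSE → rest
ticket_id=501: severity='low' → outer ELSE → rest
ticket_id=502: severity='critical' → inner[ELSE] → major
ticket_id=503: severity='medium' → inner[sla_hours >= 53] → gold
ticket_id=504: severity='low' → outer ELSE → rest
ticket_id=505: severity='critical' → inner[reopens >= 3] → bronze
ticket_id=506: severity='low' → outer ELSE → rest
ticket_id=507: severity='medium' → inner[sla_hours >= 87] → normal
ticket_id=508: severity='low' → outer ELSE → rest
ticket_id=509: severity='medium' → inner[ELSE] → minor
ticket_id=510: severity='low' → outer ELSE → rest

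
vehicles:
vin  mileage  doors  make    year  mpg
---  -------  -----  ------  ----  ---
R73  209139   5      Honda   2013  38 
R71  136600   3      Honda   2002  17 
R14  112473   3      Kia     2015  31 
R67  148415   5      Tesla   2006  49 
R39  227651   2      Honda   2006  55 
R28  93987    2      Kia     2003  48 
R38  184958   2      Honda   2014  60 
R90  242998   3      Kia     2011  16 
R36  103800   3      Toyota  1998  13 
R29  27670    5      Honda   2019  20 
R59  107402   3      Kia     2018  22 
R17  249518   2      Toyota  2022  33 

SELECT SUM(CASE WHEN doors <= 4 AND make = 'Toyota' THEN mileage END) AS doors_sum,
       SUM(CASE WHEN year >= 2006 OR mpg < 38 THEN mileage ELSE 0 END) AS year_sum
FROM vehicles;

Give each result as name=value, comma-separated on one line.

[doors_sum: doors <= 4 AND make = 'Toyota']
vin=R73: ✗
vin=R71: ✗
vin=R14: ✗
vin=R67: ✗
vin=R39: ✗
vin=R28: ✗
vin=R38: ✗
vin=R90: ✗
vin=R36: ✓ → 103800
vin=R29: ✗
vin=R59: ✗
vin=R17: ✓ → 249518
doors_sum = 103800 + 249518 = 353318
—
[year_sum: year >= 2006 OR mpg < 38]
vin=R73: ✓ → 209139
vin=R71: ✓ → 136600
vin=R14: ✓ → 112473
vin=R67: ✓ → 148415
vin=R39: ✓ → 227651
vin=R28: ✗
vin=R38: ✓ → 184958
vin=R90: ✓ → 242998
vin=R36: ✓ → 103800
vin=R29: ✓ → 27670
vin=R59: ✓ → 107402
vin=R17: ✓ → 249518
year_sum = 209139 + 136600 + 112473 + 148415 + 227651 + 184958 + 242998 + 103800 + 27670 + 107402 + 249518 = 1750624

doors_sum=353318, year_sum=1750624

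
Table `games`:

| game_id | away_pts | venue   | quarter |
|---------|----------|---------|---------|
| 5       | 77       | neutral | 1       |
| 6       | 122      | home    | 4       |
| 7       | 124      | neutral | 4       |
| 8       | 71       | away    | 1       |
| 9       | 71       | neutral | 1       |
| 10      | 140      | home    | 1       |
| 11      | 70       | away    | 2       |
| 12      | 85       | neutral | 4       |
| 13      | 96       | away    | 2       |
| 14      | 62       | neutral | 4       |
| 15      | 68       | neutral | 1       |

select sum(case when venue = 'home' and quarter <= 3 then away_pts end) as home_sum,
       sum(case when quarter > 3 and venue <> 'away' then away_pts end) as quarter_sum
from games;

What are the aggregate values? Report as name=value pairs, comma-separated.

[home_sum: venue = 'home' and quarter <= 3]
game_id=5: ✗
game_id=6: ✗
game_id=7: ✗
game_id=8: ✗
game_id=9: ✗
game_id=10: ✓ → 140
game_id=11: ✗
game_id=12: ✗
game_id=13: ✗
game_id=14: ✗
game_id=15: ✗
home_sum = 140
—
[quarter_sum: quarter > 3 and venue <> 'away']
game_id=5: ✗
game_id=6: ✓ → 122
game_id=7: ✓ → 124
game_id=8: ✗
game_id=9: ✗
game_id=10: ✗
game_id=11: ✗
game_id=12: ✓ → 85
game_id=13: ✗
game_id=14: ✓ → 62
game_id=15: ✗
quarter_sum = 122 + 124 + 85 + 62 = 393

home_sum=140, quarter_sum=393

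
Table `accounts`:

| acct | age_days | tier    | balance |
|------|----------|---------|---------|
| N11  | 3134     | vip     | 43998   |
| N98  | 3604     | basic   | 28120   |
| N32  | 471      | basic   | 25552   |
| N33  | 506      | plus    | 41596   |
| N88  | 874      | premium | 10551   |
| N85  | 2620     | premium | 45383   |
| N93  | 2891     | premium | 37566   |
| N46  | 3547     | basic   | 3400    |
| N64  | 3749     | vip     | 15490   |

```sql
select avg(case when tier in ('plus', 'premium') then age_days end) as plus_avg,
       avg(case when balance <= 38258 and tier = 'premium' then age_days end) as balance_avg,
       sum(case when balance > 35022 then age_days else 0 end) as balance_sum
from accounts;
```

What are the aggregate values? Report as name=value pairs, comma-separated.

plus_avg=1722.75, balance_avg=1882.5, balance_sum=9151

[plus_avg: tier in ('plus', 'premium')]
acct=N11: ✗
acct=N98: ✗
acct=N32: ✗
acct=N33: ✓ → 506
acct=N88: ✓ → 874
acct=N85: ✓ → 2620
acct=N93: ✓ → 2891
acct=N46: ✗
acct=N64: ✗
plus_avg = (506 + 874 + 2620 + 2891) / 4 = 1722.75
—
[balance_avg: balance <= 38258 and tier = 'premium']
acct=N11: ✗
acct=N98: ✗
acct=N32: ✗
acct=N33: ✗
acct=N88: ✓ → 874
acct=N85: ✗
acct=N93: ✓ → 2891
acct=N46: ✗
acct=N64: ✗
balance_avg = (874 + 2891) / 2 = 1882.5
—
[balance_sum: balance > 35022]
acct=N11: ✓ → 3134
acct=N98: ✗
acct=N32: ✗
acct=N33: ✓ → 506
acct=N88: ✗
acct=N85: ✓ → 2620
acct=N93: ✓ → 2891
acct=N46: ✗
acct=N64: ✗
balance_sum = 3134 + 506 + 2620 + 2891 = 9151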